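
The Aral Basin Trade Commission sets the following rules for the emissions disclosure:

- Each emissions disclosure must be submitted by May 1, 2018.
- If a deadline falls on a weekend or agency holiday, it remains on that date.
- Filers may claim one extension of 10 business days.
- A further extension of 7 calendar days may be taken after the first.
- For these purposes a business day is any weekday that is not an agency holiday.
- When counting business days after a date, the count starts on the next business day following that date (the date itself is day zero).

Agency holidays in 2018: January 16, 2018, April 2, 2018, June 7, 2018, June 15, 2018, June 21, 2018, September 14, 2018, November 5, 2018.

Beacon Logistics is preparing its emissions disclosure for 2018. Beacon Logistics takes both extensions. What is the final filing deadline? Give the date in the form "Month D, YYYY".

May 22, 2018

The statutory due date is May 1, 2018.
May 1, 2018 is a Tuesday; no weekend or holiday adjustment applies.
Applying the 10-business-day extension: 10 business days after May 1, 2018 is May 15, 2018.
May 15, 2018 falls on a Tuesday. The rules make no weekend/holiday allowance, so it remains May 15, 2018.
The 7-calendar-day extension moves the deadline from May 15, 2018 to May 22, 2018.
May 22, 2018 falls on a Tuesday. The rules make no weekend/holiday allowance, so it remains May 22, 2018.
Final deadline: May 22, 2018.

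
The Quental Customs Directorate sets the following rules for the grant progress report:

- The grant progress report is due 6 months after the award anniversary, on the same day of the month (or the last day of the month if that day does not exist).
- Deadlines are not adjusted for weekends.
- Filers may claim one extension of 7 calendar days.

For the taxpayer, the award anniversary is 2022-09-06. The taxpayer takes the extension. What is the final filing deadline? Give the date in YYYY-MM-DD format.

6 months from 2022-09-06 is 2023-03-06.
No adjustment is made for weekends or holidays, so 2023-03-06 stands.
The 7-calendar-day extension moves the deadline from 2023-03-06 to 2023-03-13.
2023-03-13 is a Monday; no weekend or holiday adjustment applies.
Final deadline: 2023-03-13.

2023-03-13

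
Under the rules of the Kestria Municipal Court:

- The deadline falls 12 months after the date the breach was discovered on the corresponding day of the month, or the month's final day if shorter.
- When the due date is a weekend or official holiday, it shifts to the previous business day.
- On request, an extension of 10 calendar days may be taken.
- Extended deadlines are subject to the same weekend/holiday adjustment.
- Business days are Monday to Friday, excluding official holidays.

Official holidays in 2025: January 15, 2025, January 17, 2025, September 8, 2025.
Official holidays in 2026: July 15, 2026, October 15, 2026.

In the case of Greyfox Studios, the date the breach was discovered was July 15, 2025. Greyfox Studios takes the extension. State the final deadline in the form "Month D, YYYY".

July 24, 2026

12 months from July 15, 2025 is July 15, 2026.
July 15, 2026 is a listed holiday; the preceding business day is July 14, 2026 (Tuesday).
The 10-calendar-day extension moves the deadline from July 14, 2026 to July 24, 2026.
July 24, 2026 is a Friday and not a listed holiday, so it stands.
Final deadline: July 24, 2026.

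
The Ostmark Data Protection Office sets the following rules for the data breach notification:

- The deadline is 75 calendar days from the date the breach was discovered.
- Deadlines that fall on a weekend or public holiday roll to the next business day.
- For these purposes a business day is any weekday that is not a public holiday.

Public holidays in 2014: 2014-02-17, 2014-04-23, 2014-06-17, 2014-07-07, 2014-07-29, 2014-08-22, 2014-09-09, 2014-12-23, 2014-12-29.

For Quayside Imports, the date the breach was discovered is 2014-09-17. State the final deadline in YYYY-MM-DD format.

From 2014-09-17, 75 calendar days later is 2014-12-01.
2014-12-01 (Monday) is already a business day.
Final deadline: 2014-12-01.

2014-12-01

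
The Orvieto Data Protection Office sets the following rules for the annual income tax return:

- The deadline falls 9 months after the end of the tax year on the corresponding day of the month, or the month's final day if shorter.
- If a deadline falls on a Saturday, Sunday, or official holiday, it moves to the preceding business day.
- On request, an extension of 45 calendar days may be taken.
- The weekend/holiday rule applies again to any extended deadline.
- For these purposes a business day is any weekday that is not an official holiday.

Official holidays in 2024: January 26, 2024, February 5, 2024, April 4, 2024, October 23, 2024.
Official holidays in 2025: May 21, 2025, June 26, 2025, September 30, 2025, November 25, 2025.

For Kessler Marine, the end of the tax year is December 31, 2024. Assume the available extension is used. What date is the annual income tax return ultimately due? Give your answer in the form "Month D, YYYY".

November 13, 2025

9 months after December 31, 2024, on the same day of the month, is September 30, 2025 (day 31 does not exist in September, so the month's last day is used).
September 30, 2025 is a listed holiday, so it moves to the preceding business day, September 29, 2025 (Monday).
Applying the 45-calendar-day extension: September 29, 2025 + 45 days = November 13, 2025.
November 13, 2025 is a Thursday and not a listed holiday, so it stands.
Deadline: November 13, 2025.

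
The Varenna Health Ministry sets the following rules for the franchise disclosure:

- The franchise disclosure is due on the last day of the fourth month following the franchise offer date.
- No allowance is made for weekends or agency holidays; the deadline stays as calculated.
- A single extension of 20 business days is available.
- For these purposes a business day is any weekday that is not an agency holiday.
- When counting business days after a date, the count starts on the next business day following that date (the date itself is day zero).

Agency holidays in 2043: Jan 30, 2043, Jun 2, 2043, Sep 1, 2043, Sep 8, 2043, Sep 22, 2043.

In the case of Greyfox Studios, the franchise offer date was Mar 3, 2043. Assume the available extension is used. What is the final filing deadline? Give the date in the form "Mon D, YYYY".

4 months after Mar 3, 2043 is July 2043; that month ends on Jul 31, 2043.
Jul 31, 2043 is a Friday; no weekend or holiday adjustment applies.
The 20-business-day extension runs from Jul 31, 2043 to Aug 28, 2043.
No adjustment is made for weekends or holidays, so Aug 28, 2043 stands.
Deadline: Aug 28, 2043.

Aug 28, 2043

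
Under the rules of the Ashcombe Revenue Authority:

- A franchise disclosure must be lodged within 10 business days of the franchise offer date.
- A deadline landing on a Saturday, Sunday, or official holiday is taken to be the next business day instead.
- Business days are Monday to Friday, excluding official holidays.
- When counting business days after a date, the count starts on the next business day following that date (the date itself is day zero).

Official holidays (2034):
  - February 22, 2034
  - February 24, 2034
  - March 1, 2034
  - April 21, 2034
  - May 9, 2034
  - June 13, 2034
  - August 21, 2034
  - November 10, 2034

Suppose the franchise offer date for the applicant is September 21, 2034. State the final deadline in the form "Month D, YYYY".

October 5, 2034

Starting the day after September 21, 2034 and counting 10 business days lands on October 5, 2034.
October 5, 2034 (Thursday) is already a business day.
Deadline: October 5, 2034.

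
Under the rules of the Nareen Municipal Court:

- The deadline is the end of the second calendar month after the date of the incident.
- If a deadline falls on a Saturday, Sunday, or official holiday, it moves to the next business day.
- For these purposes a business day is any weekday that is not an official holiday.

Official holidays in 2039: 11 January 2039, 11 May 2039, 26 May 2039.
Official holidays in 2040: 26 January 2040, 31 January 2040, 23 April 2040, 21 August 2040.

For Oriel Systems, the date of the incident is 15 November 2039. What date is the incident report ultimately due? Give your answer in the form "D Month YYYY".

1 February 2040

The second month after 15 November 2039 is January 2040, whose last day is 31 January 2040.
31 January 2040 falls on a listed holiday. Rolling to the next business day gives 1 February 2040, a Wednesday.
So the filing is due 1 February 2040.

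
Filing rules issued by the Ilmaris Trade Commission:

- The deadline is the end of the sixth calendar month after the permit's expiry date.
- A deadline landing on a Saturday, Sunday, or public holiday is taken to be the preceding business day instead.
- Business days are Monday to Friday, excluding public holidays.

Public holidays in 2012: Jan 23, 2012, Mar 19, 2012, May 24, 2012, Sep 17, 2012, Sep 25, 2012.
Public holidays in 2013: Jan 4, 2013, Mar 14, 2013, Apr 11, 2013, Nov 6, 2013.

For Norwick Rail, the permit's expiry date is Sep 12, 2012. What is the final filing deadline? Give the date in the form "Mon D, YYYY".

Mar 29, 2013

6 months after Sep 12, 2012 falls in March 2013; the last day of that month is Mar 31, 2013.
Mar 31, 2013 is a Sunday; the preceding business day is Mar 29, 2013 (Friday).
Final deadline: Mar 29, 2013.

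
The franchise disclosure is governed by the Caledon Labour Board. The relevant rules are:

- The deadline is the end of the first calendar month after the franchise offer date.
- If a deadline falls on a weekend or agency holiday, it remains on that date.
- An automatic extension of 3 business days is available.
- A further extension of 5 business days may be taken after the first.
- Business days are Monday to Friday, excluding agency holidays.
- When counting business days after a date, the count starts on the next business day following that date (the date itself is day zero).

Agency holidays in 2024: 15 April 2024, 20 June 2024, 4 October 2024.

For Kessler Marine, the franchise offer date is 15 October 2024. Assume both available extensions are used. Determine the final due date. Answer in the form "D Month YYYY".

11 December 2024

1 month after 15 October 2024 is November 2024; that month ends on 30 November 2024.
30 November 2024 is a Saturday; no weekend or holiday adjustment applies.
Applying the 3-business-day extension: 3 business days after 30 November 2024 is 4 December 2024.
No adjustment is made for weekends or holidays, so 4 December 2024 stands.
Counting 5 further business days from 4 December 2024 reaches 11 December 2024.
11 December 2024 is a Wednesday; no weekend or holiday adjustment applies.
Final deadline: 11 December 2024.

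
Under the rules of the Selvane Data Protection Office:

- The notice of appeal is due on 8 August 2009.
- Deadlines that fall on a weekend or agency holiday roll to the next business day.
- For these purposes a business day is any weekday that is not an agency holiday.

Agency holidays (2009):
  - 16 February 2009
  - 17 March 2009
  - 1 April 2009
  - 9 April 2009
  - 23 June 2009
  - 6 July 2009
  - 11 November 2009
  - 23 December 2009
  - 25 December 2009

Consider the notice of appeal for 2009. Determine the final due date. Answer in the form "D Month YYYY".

10 August 2009

The statutory due date is 8 August 2009.
8 August 2009 is a Saturday; the next business day is 10 August 2009 (Monday).
Deadline: 10 August 2009.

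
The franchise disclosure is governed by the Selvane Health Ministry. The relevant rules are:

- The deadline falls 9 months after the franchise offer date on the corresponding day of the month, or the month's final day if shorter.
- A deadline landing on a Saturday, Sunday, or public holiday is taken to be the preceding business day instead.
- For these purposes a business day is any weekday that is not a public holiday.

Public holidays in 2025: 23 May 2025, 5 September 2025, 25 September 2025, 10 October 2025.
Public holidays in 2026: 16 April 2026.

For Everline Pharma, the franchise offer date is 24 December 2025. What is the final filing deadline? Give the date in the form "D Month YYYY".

24 September 2026

Moving 9 months forward from 24 December 2025 on the corresponding day gives 24 September 2026.
24 September 2026 is a Thursday and not a listed holiday, so it stands.
Final deadline: 24 September 2026.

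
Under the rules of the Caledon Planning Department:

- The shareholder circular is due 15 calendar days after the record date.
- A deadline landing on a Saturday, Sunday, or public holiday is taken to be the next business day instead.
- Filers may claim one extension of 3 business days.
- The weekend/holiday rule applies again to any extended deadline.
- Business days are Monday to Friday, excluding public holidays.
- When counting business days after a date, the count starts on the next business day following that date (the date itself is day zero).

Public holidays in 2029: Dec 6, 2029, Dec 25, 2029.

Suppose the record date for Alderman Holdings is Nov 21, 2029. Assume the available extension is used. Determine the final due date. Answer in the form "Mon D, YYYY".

Dec 12, 2029

From Nov 21, 2029, 15 calendar days later is Dec 6, 2029.
Dec 6, 2029 falls on a listed holiday. Rolling to the next business day gives Dec 7, 2029, a Friday.
Counting 3 further business days from Dec 7, 2029 reaches Dec 12, 2029.
Since Dec 12, 2029 is a Wednesday and not a holiday, the date is unchanged.
The final due date is Dec 12, 2029.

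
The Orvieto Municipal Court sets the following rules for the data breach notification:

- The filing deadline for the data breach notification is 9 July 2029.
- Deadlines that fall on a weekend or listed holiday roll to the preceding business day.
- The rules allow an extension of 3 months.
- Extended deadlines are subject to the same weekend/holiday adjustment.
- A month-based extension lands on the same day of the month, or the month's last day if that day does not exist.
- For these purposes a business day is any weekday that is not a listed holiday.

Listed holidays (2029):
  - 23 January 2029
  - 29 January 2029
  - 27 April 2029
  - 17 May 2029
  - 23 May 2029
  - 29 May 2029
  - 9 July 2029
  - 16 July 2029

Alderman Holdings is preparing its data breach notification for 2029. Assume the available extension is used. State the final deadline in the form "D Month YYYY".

The statutory due date is 9 July 2029.
9 July 2029 falls on a listed holiday. Rolling to the preceding business day gives 6 July 2029, a Friday.
Applying the 3 months extension: 3 months after 6 July 2029 is 6 October 2029.
6 October 2029 is a Saturday; the preceding business day is 5 October 2029 (Friday).
So the filing is due 5 October 2029.

5 October 2029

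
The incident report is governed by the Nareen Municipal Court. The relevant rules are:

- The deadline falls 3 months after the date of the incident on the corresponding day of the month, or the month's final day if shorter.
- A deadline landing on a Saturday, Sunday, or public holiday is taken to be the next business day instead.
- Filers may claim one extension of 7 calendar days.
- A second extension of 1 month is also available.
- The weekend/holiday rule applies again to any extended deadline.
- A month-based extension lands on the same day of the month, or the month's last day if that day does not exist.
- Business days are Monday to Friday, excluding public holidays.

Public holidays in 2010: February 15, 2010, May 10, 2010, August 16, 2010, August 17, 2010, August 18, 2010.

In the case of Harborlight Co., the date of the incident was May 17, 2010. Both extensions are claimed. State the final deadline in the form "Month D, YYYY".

September 27, 2010

Moving 3 months forward from May 17, 2010 on the corresponding day gives August 17, 2010.
August 17, 2010 is a listed holiday, so it moves to the next business day, August 19, 2010 (Thursday).
The 7-calendar-day extension moves the deadline from August 19, 2010 to August 26, 2010.
August 26, 2010 is a Thursday and not a listed holiday, so it stands.
The 1 month extension carries August 26, 2010 to September 26, 2010.
September 26, 2010 falls on a Sunday. Rolling to the next business day gives September 27, 2010, a Monday.
Deadline: September 27, 2010.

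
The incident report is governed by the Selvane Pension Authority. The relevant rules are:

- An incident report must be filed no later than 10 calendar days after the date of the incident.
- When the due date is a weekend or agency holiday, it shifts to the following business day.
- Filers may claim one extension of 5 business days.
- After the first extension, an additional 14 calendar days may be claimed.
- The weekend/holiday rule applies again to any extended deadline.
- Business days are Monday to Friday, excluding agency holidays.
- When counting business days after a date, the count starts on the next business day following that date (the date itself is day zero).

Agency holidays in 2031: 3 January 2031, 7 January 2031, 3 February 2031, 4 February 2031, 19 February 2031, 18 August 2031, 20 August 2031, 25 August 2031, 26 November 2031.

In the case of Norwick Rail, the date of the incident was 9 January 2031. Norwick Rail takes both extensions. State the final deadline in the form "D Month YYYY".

10 February 2031

From 9 January 2031, 10 calendar days later is 19 January 2031.
Because 19 January 2031 is a Sunday, the deadline becomes 20 January 2031 (Monday).
Applying the 5-business-day extension: 5 business days after 20 January 2031 is 27 January 2031.
Since 27 January 2031 is a Monday and not a holiday, the date is unchanged.
The 14-calendar-day extension moves the deadline from 27 January 2031 to 10 February 2031.
10 February 2031 falls on a Monday, which is a business day, so no adjustment is needed.
Final deadline: 10 February 2031.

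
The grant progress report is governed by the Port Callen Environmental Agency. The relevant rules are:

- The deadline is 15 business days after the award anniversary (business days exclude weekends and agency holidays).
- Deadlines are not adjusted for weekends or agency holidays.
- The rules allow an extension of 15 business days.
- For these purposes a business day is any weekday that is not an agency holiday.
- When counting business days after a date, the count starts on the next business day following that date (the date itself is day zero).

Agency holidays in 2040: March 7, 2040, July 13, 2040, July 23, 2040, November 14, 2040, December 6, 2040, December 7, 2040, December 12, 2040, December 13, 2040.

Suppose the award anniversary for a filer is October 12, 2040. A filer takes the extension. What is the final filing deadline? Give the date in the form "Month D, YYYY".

15 business days after October 12, 2040, excluding weekends and holidays, is November 2, 2040.
No adjustment is made for weekends or holidays, so November 2, 2040 stands.
Applying the 15-business-day extension: 15 business days after November 2, 2040 is November 26, 2040.
November 26, 2040 is a Monday; no weekend or holiday adjustment applies.
Final deadline: November 26, 2040.

November 26, 2040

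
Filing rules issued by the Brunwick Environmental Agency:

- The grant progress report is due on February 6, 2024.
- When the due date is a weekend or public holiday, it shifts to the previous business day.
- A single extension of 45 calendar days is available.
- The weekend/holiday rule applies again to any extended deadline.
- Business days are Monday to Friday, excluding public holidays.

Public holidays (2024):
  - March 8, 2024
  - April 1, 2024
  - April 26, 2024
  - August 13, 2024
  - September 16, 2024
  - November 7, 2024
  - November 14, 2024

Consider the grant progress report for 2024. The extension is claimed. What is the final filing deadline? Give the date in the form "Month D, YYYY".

March 22, 2024

The stated deadline is February 6, 2024.
February 6, 2024 falls on a Tuesday, which is a business day, so no adjustment is needed.
The 45-calendar-day extension moves the deadline from February 6, 2024 to March 22, 2024.
March 22, 2024 falls on a Friday, which is a business day, so no adjustment is needed.
The final due date is March 22, 2024.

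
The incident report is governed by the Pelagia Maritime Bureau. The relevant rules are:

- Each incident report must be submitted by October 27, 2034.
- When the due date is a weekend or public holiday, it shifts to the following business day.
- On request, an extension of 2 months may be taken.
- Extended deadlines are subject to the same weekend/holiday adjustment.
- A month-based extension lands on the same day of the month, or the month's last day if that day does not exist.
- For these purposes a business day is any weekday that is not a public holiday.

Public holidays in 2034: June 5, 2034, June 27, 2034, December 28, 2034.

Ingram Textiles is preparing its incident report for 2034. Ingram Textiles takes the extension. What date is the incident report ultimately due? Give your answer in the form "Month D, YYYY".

December 27, 2034

Start from the fixed due date, October 27, 2034.
Since October 27, 2034 is a Friday and not a holiday, the date is unchanged.
The 2 months extension carries October 27, 2034 to December 27, 2034.
December 27, 2034 falls on a Wednesday, which is a business day, so no adjustment is needed.
The final due date is December 27, 2034.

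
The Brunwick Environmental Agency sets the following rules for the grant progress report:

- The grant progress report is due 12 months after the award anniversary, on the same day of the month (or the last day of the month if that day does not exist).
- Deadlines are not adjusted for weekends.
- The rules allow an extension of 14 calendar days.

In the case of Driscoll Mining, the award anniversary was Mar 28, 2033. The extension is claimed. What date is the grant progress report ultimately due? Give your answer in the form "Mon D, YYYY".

Apr 11, 2034

Moving 12 months forward from Mar 28, 2033 on the corresponding day gives Mar 28, 2034.
Mar 28, 2034 is a Tuesday; no weekend or holiday adjustment applies.
With the 14-day extension, Mar 28, 2034 becomes Apr 11, 2034.
Apr 11, 2034 falls on a Tuesday. The rules make no weekend/holiday allowance, so it remains Apr 11, 2034.
Deadline: Apr 11, 2034.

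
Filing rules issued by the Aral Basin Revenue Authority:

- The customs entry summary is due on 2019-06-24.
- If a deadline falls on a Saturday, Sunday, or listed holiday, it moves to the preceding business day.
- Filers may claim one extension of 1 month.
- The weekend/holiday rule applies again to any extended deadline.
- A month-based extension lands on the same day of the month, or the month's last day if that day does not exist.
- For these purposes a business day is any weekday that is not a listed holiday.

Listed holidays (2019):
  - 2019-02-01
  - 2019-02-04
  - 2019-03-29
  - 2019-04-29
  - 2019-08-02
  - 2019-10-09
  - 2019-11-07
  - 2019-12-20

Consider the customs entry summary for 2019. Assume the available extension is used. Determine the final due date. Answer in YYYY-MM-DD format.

2019-07-24

The stated deadline is 2019-06-24.
2019-06-24 is a Monday and not a listed holiday, so it stands.
The 1 month extension carries 2019-06-24 to 2019-07-24.
Since 2019-07-24 is a Wednesday and not a holiday, the date is unchanged.
Deadline: 2019-07-24.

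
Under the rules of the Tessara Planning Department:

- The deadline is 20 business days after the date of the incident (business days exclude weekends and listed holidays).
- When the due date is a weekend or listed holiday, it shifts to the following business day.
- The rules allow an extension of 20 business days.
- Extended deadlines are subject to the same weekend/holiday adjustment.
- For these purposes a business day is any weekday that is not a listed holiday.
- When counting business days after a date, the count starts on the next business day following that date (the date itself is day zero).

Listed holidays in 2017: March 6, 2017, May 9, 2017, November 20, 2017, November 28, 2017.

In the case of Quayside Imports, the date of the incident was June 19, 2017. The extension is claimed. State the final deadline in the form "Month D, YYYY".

Counting 20 business days after June 19, 2017 (skipping weekends and listed holidays) reaches July 17, 2017.
Since July 17, 2017 is a Monday and not a holiday, the date is unchanged.
Applying the 20-business-day extension: 20 business days after July 17, 2017 is August 14, 2017.
August 14, 2017 (Monday) is already a business day.
The final due date is August 14, 2017.

August 14, 2017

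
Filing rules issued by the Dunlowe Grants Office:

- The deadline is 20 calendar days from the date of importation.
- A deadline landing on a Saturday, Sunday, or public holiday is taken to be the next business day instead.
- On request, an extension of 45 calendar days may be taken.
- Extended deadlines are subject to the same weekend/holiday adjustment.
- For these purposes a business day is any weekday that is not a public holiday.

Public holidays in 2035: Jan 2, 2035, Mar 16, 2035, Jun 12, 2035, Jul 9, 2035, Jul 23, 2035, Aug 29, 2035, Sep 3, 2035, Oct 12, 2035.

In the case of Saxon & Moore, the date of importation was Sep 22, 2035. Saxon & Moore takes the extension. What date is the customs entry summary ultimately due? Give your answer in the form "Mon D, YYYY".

20 calendar days after Sep 22, 2035 is Oct 12, 2035.
Oct 12, 2035 is a listed holiday; the next business day is Oct 15, 2035 (Monday).
The 45-calendar-day extension moves the deadline from Oct 15, 2035 to Nov 29, 2035.
Nov 29, 2035 (Thursday) is already a business day.
The final due date is Nov 29, 2035.

Nov 29, 2035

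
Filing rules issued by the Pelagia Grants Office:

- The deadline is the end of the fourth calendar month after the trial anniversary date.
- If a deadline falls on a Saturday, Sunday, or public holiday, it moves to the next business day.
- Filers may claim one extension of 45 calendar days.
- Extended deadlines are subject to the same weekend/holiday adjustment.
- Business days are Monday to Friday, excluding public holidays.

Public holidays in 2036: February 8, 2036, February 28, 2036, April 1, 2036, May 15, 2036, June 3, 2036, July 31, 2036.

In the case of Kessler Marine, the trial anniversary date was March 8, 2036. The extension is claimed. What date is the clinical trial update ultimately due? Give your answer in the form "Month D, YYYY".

4 months after March 8, 2036 is July 2036; that month ends on July 31, 2036.
July 31, 2036 is a listed holiday; the next business day is August 1, 2036 (Friday).
Applying the 45-calendar-day extension: August 1, 2036 + 45 days = September 15, 2036.
September 15, 2036 is a Monday and not a listed holiday, so it stands.
Final deadline: September 15, 2036.

September 15, 2036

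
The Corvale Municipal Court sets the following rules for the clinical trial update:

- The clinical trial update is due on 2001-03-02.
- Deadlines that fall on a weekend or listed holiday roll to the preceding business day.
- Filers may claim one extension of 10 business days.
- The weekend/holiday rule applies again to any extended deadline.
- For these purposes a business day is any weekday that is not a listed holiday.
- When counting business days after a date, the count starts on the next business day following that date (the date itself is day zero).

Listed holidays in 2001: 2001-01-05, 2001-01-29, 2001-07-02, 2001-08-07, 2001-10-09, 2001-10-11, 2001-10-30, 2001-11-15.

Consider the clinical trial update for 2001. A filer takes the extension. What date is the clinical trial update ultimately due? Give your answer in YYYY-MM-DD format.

2001-03-16

The statutory due date is 2001-03-02.
2001-03-02 (Friday) is already a business day.
Counting 10 further business days from 2001-03-02 reaches 2001-03-16.
Since 2001-03-16 is a Friday and not a holiday, the date is unchanged.
Final deadline: 2001-03-16.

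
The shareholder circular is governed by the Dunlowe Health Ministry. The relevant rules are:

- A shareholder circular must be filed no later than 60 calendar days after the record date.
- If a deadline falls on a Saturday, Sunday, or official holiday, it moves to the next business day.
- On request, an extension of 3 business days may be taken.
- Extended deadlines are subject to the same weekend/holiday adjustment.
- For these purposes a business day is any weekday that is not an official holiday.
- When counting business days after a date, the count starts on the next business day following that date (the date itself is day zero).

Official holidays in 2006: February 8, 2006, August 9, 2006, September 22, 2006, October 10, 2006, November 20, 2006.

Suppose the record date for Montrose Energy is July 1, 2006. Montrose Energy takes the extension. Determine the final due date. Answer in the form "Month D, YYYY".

September 4, 2006

60 calendar days after July 1, 2006 is August 30, 2006.
August 30, 2006 (Wednesday) is already a business day.
Counting 3 further business days from August 30, 2006 reaches September 4, 2006.
September 4, 2006 (Monday) is already a business day.
The final due date is September 4, 2006.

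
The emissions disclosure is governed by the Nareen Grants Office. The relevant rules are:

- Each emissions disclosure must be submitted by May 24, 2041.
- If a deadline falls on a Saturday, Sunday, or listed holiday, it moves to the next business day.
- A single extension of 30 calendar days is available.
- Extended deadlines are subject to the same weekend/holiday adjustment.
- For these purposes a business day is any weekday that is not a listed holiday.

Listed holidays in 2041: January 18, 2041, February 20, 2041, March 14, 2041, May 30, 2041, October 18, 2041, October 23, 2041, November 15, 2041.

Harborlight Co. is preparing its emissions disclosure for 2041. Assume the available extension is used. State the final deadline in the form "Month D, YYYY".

June 24, 2041

The statutory due date is May 24, 2041.
May 24, 2041 (Friday) is already a business day.
Add the 30 calendar-day extension to May 24, 2041: June 23, 2041.
Because June 23, 2041 is a Sunday, the deadline becomes June 24, 2041 (Monday).
So the filing is due June 24, 2041.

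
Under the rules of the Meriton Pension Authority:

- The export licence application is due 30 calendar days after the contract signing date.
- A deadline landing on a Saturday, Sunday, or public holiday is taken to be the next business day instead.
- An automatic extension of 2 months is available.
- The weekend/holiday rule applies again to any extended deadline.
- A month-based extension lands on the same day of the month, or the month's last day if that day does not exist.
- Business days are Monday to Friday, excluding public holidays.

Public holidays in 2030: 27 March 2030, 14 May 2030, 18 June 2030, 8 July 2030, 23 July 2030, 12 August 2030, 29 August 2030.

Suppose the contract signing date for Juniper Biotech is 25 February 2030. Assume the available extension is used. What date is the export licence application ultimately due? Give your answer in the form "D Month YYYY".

28 May 2030

Adding 30 calendar days to 25 February 2030 gives 27 March 2030.
Because 27 March 2030 is a listed holiday, the deadline becomes 28 March 2030 (Thursday).
The 2 months extension carries 28 March 2030 to 28 May 2030.
28 May 2030 is a Tuesday and not a listed holiday, so it stands.
So the filing is due 28 May 2030.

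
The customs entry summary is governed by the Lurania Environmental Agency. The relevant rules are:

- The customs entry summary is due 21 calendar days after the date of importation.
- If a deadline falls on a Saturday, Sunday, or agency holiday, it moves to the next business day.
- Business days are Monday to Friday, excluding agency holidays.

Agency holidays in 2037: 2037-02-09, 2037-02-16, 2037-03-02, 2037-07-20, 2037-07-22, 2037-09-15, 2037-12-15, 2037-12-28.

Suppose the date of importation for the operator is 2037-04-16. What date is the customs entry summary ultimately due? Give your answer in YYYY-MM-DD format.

Trigger date 2037-04-16 + 21 calendar days = 2037-05-07.
2037-05-07 (Thursday) is already a business day.
The final due date is 2037-05-07.

2037-05-07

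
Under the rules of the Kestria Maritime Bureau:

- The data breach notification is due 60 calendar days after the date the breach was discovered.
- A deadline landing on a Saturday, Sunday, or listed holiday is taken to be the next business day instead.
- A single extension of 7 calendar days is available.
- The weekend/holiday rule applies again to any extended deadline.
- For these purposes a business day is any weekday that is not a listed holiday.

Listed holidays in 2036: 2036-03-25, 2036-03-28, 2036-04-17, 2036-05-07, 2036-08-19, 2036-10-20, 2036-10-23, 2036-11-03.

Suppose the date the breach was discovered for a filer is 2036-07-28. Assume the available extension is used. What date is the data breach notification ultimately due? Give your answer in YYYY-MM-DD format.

2036-10-03

60 calendar days after 2036-07-28 is 2036-09-26.
Since 2036-09-26 is a Friday and not a holiday, the date is unchanged.
Add the 7 calendar-day extension to 2036-09-26: 2036-10-03.
2036-10-03 is a Friday and not a listed holiday, so it stands.
So the filing is due 2036-10-03.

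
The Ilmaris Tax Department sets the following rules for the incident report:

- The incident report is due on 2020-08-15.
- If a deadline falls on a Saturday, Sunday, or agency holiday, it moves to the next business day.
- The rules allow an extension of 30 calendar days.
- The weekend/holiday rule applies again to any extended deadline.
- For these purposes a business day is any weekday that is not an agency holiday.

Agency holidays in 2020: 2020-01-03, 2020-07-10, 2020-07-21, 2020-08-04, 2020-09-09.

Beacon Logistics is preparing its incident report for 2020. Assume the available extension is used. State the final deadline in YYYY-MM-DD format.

2020-09-16

The stated deadline is 2020-08-15.
2020-08-15 is a Saturday, so it moves to the next business day, 2020-08-17 (Monday).
The 30-calendar-day extension moves the deadline from 2020-08-17 to 2020-09-16.
2020-09-16 is a Wednesday and not a listed holiday, so it stands.
Final deadline: 2020-09-16.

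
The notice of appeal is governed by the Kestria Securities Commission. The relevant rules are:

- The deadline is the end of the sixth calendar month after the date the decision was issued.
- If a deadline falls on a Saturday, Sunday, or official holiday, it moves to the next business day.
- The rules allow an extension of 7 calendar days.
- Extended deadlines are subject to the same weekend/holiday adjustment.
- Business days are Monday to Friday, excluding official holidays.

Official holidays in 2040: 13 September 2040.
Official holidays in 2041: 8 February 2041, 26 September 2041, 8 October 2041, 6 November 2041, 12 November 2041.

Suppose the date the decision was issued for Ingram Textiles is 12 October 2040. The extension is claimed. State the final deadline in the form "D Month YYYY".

7 May 2041

6 months after 12 October 2040 falls in April 2041; the last day of that month is 30 April 2041.
Since 30 April 2041 is a Tuesday and not a holiday, the date is unchanged.
With the 7-day extension, 30 April 2041 becomes 7 May 2041.
7 May 2041 is a Tuesday and not a listed holiday, so it stands.
Final deadline: 7 May 2041.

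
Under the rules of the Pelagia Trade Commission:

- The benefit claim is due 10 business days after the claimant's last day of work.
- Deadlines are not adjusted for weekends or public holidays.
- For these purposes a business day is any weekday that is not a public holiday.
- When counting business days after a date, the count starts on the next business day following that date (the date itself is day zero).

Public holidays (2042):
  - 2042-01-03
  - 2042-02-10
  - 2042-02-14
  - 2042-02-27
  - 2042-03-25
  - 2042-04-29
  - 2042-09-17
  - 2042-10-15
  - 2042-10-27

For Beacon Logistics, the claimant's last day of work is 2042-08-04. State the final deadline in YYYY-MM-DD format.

10 business days after 2042-08-04, excluding weekends and holidays, is 2042-08-18.
No adjustment is made for weekends or holidays, so 2042-08-18 stands.
The final due date is 2042-08-18.

2042-08-18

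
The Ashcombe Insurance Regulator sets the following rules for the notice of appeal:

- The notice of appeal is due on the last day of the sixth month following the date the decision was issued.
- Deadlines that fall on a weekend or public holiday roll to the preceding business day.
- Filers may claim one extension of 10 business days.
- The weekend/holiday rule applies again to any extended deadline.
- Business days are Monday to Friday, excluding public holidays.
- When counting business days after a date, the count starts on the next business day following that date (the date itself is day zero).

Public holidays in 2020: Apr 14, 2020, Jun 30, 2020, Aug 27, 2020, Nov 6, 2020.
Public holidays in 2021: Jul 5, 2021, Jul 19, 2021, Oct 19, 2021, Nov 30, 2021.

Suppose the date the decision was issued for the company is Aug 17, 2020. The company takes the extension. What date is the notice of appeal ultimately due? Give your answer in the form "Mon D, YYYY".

6 months after Aug 17, 2020 falls in February 2021; the last day of that month is Feb 28, 2021.
Feb 28, 2021 is a Sunday; the preceding business day is Feb 26, 2021 (Friday).
The 10-business-day extension runs from Feb 26, 2021 to Mar 12, 2021.
Mar 12, 2021 is a Friday and not a listed holiday, so it stands.
Final deadline: Mar 12, 2021.

Mar 12, 2021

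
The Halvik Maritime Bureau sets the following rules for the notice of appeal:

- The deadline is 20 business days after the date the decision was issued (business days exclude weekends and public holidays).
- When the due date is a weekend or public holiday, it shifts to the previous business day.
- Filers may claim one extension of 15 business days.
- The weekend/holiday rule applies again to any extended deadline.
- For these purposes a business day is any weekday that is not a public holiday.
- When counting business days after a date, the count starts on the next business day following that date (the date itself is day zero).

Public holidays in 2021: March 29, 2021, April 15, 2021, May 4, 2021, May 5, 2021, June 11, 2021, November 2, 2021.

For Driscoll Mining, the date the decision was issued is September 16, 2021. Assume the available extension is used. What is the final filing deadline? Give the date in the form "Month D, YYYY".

November 5, 2021

Starting the day after September 16, 2021 and counting 20 business days lands on October 14, 2021.
October 14, 2021 (Thursday) is already a business day.
The 15-business-day extension runs from October 14, 2021 to November 5, 2021.
November 5, 2021 falls on a Friday, which is a business day, so no adjustment is needed.
Final deadline: November 5, 2021.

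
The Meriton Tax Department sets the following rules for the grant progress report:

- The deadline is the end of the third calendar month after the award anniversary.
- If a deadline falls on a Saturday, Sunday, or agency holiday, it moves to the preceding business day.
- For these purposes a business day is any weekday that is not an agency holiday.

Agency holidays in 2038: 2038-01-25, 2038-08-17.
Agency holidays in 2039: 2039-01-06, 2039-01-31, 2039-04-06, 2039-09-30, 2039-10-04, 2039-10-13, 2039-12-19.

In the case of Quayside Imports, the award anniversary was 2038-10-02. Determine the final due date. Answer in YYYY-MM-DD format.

3 months after 2038-10-02 is January 2039; that month ends on 2039-01-31.
2039-01-31 falls on a listed holiday. Rolling to the preceding business day gives 2039-01-28, a Friday.
The final due date is 2039-01-28.

2039-01-28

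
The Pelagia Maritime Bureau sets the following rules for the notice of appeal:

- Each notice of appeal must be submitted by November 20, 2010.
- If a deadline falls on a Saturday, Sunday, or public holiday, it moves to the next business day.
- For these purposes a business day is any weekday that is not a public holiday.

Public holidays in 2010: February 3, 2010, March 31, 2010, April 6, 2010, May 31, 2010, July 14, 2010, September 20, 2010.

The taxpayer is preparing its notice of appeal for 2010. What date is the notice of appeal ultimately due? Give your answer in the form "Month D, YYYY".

November 22, 2010

The statutory due date is November 20, 2010.
Because November 20, 2010 is a Saturday, the deadline becomes November 22, 2010 (Monday).
So the filing is due November 22, 2010.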